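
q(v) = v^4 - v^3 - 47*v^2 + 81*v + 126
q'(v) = 4*v^3 - 3*v^2 - 94*v + 81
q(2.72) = 33.21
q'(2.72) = -116.38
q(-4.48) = -687.45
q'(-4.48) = 82.25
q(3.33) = -39.41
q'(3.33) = -117.58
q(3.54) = -63.57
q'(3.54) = -111.91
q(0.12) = 135.04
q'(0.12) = 69.68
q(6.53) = 190.61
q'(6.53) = 453.04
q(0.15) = 137.09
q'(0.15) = 66.85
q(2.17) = 92.41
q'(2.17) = -96.23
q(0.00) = 126.00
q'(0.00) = 81.00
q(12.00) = 13338.00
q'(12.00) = 5433.00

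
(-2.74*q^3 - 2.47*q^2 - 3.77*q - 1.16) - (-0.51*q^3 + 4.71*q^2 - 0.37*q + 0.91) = -2.23*q^3 - 7.18*q^2 - 3.4*q - 2.07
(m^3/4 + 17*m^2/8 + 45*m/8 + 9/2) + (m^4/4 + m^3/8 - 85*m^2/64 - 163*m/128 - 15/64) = m^4/4 + 3*m^3/8 + 51*m^2/64 + 557*m/128 + 273/64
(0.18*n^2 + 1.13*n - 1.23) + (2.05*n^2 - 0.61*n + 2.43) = 2.23*n^2 + 0.52*n + 1.2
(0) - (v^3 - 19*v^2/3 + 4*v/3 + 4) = -v^3 + 19*v^2/3 - 4*v/3 - 4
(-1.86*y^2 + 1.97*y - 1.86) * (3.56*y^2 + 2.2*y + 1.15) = -6.6216*y^4 + 2.9212*y^3 - 4.4266*y^2 - 1.8265*y - 2.139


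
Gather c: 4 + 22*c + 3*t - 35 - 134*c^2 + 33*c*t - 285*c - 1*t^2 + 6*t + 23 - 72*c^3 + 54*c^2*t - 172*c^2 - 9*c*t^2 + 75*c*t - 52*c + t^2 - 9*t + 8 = -72*c^3 + c^2*(54*t - 306) + c*(-9*t^2 + 108*t - 315)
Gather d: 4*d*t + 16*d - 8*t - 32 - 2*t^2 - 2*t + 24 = d*(4*t + 16) - 2*t^2 - 10*t - 8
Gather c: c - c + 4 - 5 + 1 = 0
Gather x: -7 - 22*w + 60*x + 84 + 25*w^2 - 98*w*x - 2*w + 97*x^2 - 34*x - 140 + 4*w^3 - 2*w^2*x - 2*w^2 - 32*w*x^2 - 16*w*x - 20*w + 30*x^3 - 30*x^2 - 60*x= 4*w^3 + 23*w^2 - 44*w + 30*x^3 + x^2*(67 - 32*w) + x*(-2*w^2 - 114*w - 34) - 63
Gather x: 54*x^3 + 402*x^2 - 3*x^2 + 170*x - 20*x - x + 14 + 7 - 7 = 54*x^3 + 399*x^2 + 149*x + 14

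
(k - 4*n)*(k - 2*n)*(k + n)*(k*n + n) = k^4*n - 5*k^3*n^2 + k^3*n + 2*k^2*n^3 - 5*k^2*n^2 + 8*k*n^4 + 2*k*n^3 + 8*n^4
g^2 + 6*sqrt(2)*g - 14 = (g - sqrt(2))*(g + 7*sqrt(2))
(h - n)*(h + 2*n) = h^2 + h*n - 2*n^2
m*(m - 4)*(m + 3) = m^3 - m^2 - 12*m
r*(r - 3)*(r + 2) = r^3 - r^2 - 6*r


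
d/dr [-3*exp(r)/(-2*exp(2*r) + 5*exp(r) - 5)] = (15 - 6*exp(2*r))*exp(r)/(4*exp(4*r) - 20*exp(3*r) + 45*exp(2*r) - 50*exp(r) + 25)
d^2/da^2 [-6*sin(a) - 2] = 6*sin(a)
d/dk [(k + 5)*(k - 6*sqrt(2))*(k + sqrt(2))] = 3*k^2 - 10*sqrt(2)*k + 10*k - 25*sqrt(2) - 12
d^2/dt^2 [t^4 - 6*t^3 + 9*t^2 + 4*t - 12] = 12*t^2 - 36*t + 18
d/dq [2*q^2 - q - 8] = 4*q - 1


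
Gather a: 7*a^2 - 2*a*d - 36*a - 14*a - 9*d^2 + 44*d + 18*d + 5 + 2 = 7*a^2 + a*(-2*d - 50) - 9*d^2 + 62*d + 7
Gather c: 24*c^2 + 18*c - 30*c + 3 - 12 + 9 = 24*c^2 - 12*c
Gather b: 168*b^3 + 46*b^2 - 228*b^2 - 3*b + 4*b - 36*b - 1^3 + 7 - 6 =168*b^3 - 182*b^2 - 35*b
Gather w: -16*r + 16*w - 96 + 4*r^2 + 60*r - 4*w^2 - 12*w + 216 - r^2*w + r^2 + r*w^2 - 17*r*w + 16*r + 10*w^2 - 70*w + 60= 5*r^2 + 60*r + w^2*(r + 6) + w*(-r^2 - 17*r - 66) + 180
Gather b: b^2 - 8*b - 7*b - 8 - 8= b^2 - 15*b - 16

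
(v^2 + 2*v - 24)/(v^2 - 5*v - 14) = (-v^2 - 2*v + 24)/(-v^2 + 5*v + 14)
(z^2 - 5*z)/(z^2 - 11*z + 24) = z*(z - 5)/(z^2 - 11*z + 24)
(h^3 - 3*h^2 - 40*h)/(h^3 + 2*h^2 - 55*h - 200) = h/(h + 5)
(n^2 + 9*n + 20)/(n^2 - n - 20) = (n + 5)/(n - 5)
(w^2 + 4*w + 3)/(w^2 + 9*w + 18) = (w + 1)/(w + 6)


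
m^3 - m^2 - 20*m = m*(m - 5)*(m + 4)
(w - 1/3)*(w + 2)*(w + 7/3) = w^3 + 4*w^2 + 29*w/9 - 14/9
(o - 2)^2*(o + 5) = o^3 + o^2 - 16*o + 20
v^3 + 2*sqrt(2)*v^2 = v^2*(v + 2*sqrt(2))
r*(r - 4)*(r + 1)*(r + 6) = r^4 + 3*r^3 - 22*r^2 - 24*r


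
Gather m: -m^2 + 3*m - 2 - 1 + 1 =-m^2 + 3*m - 2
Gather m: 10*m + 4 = 10*m + 4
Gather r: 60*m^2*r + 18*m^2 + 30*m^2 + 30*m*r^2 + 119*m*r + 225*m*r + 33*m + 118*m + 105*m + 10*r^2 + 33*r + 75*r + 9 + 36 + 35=48*m^2 + 256*m + r^2*(30*m + 10) + r*(60*m^2 + 344*m + 108) + 80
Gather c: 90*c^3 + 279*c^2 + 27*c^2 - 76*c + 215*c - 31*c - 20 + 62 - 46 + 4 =90*c^3 + 306*c^2 + 108*c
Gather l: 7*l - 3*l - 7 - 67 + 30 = 4*l - 44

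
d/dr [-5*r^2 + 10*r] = 10 - 10*r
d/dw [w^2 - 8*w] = 2*w - 8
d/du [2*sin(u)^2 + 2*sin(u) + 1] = 2*sin(2*u) + 2*cos(u)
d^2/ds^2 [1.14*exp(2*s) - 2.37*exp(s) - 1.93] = (4.56*exp(s) - 2.37)*exp(s)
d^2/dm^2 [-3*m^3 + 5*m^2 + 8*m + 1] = 10 - 18*m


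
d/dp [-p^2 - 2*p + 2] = -2*p - 2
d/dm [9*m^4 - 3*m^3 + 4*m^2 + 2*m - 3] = 36*m^3 - 9*m^2 + 8*m + 2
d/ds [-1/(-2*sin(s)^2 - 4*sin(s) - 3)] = -4*(sin(s) + 1)*cos(s)/(4*sin(s) - cos(2*s) + 4)^2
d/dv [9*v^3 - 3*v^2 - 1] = 3*v*(9*v - 2)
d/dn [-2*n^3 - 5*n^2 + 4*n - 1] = -6*n^2 - 10*n + 4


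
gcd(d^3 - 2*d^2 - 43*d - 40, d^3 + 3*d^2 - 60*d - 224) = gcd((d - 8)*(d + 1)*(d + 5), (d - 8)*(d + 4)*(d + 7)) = d - 8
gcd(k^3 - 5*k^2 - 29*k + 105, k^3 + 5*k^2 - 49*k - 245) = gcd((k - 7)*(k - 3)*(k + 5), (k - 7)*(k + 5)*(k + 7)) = k^2 - 2*k - 35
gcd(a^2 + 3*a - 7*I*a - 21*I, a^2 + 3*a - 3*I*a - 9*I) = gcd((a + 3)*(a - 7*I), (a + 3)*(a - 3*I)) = a + 3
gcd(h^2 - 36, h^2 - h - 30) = h - 6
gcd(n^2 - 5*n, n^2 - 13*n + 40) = n - 5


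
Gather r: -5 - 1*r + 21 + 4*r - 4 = 3*r + 12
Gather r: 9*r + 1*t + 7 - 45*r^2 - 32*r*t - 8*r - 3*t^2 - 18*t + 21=-45*r^2 + r*(1 - 32*t) - 3*t^2 - 17*t + 28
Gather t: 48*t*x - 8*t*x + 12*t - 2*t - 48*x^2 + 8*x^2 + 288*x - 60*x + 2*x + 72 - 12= t*(40*x + 10) - 40*x^2 + 230*x + 60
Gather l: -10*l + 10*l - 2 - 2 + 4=0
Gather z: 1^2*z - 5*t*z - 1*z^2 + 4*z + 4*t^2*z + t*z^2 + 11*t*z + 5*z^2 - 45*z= z^2*(t + 4) + z*(4*t^2 + 6*t - 40)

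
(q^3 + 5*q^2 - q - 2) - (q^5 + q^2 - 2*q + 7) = -q^5 + q^3 + 4*q^2 + q - 9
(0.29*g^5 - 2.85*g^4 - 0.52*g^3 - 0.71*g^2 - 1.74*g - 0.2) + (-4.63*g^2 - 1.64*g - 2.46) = 0.29*g^5 - 2.85*g^4 - 0.52*g^3 - 5.34*g^2 - 3.38*g - 2.66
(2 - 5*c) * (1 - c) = 5*c^2 - 7*c + 2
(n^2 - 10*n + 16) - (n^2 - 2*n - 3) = 19 - 8*n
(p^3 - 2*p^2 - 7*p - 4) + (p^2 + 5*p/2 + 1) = p^3 - p^2 - 9*p/2 - 3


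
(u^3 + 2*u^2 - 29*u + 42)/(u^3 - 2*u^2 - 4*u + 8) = (u^2 + 4*u - 21)/(u^2 - 4)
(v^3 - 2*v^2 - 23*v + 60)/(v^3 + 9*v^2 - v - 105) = (v - 4)/(v + 7)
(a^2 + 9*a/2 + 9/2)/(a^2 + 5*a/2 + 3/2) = (a + 3)/(a + 1)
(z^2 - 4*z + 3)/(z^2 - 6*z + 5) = (z - 3)/(z - 5)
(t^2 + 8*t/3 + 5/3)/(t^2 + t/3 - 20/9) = 3*(t + 1)/(3*t - 4)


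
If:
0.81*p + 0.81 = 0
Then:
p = -1.00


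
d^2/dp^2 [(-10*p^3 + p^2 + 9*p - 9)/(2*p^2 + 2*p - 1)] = 14*(-4*p^3 - 6*p^2 - 12*p - 5)/(8*p^6 + 24*p^5 + 12*p^4 - 16*p^3 - 6*p^2 + 6*p - 1)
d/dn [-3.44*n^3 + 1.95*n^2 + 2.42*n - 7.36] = -10.32*n^2 + 3.9*n + 2.42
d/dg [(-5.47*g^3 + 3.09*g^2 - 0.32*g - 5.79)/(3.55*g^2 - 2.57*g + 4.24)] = (-19.4185*g^4 + 28.1158*g^3 - 76.3837*g^2 + 67.3122*g - 16.2371)/(12.6025*g^4 - 18.247*g^3 + 36.7089*g^2 - 21.7936*g + 17.9776)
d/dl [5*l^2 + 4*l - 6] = 10*l + 4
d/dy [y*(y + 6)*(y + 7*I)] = 3*y^2 + y*(12 + 14*I) + 42*I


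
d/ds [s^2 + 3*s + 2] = 2*s + 3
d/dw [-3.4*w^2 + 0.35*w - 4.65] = 0.35 - 6.8*w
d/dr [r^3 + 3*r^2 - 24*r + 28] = 3*r^2 + 6*r - 24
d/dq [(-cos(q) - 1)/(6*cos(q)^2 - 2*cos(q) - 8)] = -3*sin(q)/(2*(3*cos(q) - 4)^2)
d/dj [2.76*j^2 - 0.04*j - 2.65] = 5.52*j - 0.04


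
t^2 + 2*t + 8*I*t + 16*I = (t + 2)*(t + 8*I)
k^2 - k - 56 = (k - 8)*(k + 7)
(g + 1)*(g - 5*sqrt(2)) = g^2 - 5*sqrt(2)*g + g - 5*sqrt(2)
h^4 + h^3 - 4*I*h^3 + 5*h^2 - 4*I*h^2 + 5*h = h*(h + 1)*(h - 5*I)*(h + I)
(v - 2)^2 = v^2 - 4*v + 4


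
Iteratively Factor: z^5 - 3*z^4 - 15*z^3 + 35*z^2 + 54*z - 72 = (z - 4)*(z^4 + z^3 - 11*z^2 - 9*z + 18) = (z - 4)*(z - 1)*(z^3 + 2*z^2 - 9*z - 18) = (z - 4)*(z - 1)*(z + 2)*(z^2 - 9) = (z - 4)*(z - 3)*(z - 1)*(z + 2)*(z + 3)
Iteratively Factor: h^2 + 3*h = (h)*(h + 3)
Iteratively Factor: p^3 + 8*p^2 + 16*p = (p + 4)*(p^2 + 4*p) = (p + 4)^2*(p)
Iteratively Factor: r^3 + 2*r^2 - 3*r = (r + 3)*(r^2 - r) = (r - 1)*(r + 3)*(r)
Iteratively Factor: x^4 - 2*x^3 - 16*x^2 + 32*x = (x - 2)*(x^3 - 16*x) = x*(x - 2)*(x^2 - 16) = x*(x - 4)*(x - 2)*(x + 4)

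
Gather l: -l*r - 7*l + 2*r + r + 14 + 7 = l*(-r - 7) + 3*r + 21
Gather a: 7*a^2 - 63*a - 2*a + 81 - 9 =7*a^2 - 65*a + 72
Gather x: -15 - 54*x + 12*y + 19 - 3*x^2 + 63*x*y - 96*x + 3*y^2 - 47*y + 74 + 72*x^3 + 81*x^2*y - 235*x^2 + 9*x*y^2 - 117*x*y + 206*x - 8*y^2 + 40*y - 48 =72*x^3 + x^2*(81*y - 238) + x*(9*y^2 - 54*y + 56) - 5*y^2 + 5*y + 30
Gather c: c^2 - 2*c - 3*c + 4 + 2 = c^2 - 5*c + 6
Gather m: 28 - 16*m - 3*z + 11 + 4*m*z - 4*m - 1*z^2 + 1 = m*(4*z - 20) - z^2 - 3*z + 40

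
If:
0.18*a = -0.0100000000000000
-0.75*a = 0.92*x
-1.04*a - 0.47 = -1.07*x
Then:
No Solution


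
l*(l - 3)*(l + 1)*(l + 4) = l^4 + 2*l^3 - 11*l^2 - 12*l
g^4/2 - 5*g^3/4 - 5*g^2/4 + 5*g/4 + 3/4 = (g/2 + 1/2)*(g - 3)*(g - 1)*(g + 1/2)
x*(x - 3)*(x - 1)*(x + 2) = x^4 - 2*x^3 - 5*x^2 + 6*x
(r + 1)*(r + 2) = r^2 + 3*r + 2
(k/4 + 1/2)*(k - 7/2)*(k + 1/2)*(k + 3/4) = k^4/4 - k^3/16 - 17*k^2/8 - 149*k/64 - 21/32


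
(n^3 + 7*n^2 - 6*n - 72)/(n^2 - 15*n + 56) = (n^3 + 7*n^2 - 6*n - 72)/(n^2 - 15*n + 56)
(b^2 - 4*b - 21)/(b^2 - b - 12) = (b - 7)/(b - 4)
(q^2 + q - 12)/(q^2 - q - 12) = (-q^2 - q + 12)/(-q^2 + q + 12)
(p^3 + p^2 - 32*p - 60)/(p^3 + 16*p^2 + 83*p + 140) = (p^2 - 4*p - 12)/(p^2 + 11*p + 28)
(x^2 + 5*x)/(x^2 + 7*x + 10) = x/(x + 2)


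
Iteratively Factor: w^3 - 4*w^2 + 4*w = (w - 2)*(w^2 - 2*w) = (w - 2)^2*(w)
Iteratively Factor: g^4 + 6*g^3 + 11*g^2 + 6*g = (g + 1)*(g^3 + 5*g^2 + 6*g) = (g + 1)*(g + 2)*(g^2 + 3*g) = g*(g + 1)*(g + 2)*(g + 3)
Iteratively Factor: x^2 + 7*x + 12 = (x + 4)*(x + 3)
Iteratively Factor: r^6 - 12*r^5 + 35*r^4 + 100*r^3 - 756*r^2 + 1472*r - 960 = (r - 2)*(r^5 - 10*r^4 + 15*r^3 + 130*r^2 - 496*r + 480) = (r - 5)*(r - 2)*(r^4 - 5*r^3 - 10*r^2 + 80*r - 96) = (r - 5)*(r - 3)*(r - 2)*(r^3 - 2*r^2 - 16*r + 32) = (r - 5)*(r - 3)*(r - 2)^2*(r^2 - 16) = (r - 5)*(r - 4)*(r - 3)*(r - 2)^2*(r + 4)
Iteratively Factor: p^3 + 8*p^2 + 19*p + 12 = (p + 3)*(p^2 + 5*p + 4) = (p + 1)*(p + 3)*(p + 4)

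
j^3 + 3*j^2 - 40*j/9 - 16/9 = (j - 4/3)*(j + 1/3)*(j + 4)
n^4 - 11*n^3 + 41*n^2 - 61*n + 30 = (n - 5)*(n - 3)*(n - 2)*(n - 1)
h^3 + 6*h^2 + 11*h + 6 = (h + 1)*(h + 2)*(h + 3)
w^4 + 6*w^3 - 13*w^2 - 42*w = w*(w - 3)*(w + 2)*(w + 7)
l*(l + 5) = l^2 + 5*l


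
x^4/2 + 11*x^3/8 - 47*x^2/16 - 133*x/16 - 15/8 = (x/2 + 1)*(x - 5/2)*(x + 1/4)*(x + 3)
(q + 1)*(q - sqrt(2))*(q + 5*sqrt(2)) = q^3 + q^2 + 4*sqrt(2)*q^2 - 10*q + 4*sqrt(2)*q - 10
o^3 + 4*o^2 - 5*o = o*(o - 1)*(o + 5)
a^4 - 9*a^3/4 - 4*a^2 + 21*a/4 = a*(a - 3)*(a - 1)*(a + 7/4)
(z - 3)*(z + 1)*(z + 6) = z^3 + 4*z^2 - 15*z - 18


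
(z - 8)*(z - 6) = z^2 - 14*z + 48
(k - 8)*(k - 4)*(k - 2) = k^3 - 14*k^2 + 56*k - 64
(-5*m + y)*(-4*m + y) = 20*m^2 - 9*m*y + y^2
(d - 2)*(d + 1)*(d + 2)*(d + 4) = d^4 + 5*d^3 - 20*d - 16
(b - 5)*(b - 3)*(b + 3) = b^3 - 5*b^2 - 9*b + 45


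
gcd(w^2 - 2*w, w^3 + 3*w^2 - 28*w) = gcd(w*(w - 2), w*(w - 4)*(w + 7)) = w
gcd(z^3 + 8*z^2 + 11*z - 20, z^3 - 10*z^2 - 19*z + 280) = z + 5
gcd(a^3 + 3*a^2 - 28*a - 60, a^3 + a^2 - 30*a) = a^2 + a - 30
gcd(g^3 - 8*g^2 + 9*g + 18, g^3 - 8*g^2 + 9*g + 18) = g^3 - 8*g^2 + 9*g + 18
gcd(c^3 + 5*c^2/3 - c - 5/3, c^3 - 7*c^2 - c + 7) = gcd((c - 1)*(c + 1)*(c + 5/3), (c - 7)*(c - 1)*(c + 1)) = c^2 - 1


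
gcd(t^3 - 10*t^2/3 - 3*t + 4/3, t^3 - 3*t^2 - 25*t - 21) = t + 1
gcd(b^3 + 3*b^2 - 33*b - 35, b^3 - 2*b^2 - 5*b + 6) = 1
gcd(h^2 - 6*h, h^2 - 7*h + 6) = h - 6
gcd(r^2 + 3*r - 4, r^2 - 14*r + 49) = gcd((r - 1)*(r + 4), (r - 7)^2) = 1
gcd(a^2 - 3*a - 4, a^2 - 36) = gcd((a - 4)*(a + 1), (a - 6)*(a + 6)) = 1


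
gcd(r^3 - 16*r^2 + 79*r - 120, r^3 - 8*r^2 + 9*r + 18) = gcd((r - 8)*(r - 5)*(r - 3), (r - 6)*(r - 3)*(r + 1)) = r - 3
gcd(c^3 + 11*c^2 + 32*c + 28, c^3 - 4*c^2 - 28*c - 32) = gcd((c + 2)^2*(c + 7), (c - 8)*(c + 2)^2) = c^2 + 4*c + 4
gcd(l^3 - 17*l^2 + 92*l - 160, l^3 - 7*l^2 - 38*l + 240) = l^2 - 13*l + 40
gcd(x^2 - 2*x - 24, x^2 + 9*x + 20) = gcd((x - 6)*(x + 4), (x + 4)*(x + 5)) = x + 4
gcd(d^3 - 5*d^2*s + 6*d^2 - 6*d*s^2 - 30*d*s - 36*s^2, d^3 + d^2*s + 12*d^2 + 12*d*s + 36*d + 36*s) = d^2 + d*s + 6*d + 6*s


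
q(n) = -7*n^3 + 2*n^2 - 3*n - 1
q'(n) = -21*n^2 + 4*n - 3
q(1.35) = -18.63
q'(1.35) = -35.87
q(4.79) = -738.80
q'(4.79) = -465.67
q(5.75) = -1282.89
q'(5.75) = -674.31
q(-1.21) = 17.96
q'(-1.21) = -38.59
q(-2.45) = 121.30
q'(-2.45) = -138.85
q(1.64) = -31.42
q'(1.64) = -52.92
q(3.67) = -331.09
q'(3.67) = -271.17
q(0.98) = -8.61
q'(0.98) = -19.25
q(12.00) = -11845.00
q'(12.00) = -2979.00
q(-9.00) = 5291.00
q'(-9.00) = -1740.00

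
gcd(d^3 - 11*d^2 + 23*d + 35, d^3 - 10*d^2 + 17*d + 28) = d^2 - 6*d - 7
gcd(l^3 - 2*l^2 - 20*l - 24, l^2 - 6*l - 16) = l + 2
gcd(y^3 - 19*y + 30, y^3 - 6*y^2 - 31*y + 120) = y^2 + 2*y - 15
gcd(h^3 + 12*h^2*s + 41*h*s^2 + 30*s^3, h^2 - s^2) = h + s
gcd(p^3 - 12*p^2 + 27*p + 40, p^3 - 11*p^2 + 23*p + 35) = p^2 - 4*p - 5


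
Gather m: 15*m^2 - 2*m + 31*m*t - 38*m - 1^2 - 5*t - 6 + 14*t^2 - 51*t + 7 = 15*m^2 + m*(31*t - 40) + 14*t^2 - 56*t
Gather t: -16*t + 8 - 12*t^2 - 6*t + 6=-12*t^2 - 22*t + 14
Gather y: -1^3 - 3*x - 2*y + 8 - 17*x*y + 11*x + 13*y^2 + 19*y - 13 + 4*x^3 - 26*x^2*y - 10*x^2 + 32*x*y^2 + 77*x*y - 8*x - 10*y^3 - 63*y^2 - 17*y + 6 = 4*x^3 - 10*x^2 - 10*y^3 + y^2*(32*x - 50) + y*(-26*x^2 + 60*x)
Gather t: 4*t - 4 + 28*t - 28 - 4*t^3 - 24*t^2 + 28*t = -4*t^3 - 24*t^2 + 60*t - 32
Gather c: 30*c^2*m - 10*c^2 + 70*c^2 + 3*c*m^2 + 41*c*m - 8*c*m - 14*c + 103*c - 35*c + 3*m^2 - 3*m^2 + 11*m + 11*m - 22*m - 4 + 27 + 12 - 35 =c^2*(30*m + 60) + c*(3*m^2 + 33*m + 54)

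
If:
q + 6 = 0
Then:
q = -6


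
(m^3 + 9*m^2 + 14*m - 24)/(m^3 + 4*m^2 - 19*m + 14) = (m^2 + 10*m + 24)/(m^2 + 5*m - 14)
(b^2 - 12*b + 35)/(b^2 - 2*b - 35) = (b - 5)/(b + 5)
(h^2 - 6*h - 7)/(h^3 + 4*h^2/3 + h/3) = 3*(h - 7)/(h*(3*h + 1))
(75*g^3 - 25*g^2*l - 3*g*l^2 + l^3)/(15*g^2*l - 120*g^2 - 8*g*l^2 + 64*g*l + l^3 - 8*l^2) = (5*g + l)/(l - 8)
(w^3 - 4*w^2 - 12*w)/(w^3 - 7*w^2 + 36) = w/(w - 3)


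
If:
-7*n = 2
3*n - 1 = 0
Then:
No Solution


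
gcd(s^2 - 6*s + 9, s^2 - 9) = s - 3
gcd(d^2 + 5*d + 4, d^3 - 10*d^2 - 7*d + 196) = d + 4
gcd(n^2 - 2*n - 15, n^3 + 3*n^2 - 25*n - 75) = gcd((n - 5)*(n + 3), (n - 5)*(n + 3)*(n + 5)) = n^2 - 2*n - 15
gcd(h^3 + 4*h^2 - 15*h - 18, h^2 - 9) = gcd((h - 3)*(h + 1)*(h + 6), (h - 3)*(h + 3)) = h - 3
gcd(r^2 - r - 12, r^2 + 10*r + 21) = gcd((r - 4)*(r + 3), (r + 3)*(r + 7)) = r + 3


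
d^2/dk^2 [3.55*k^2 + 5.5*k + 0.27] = 7.10000000000000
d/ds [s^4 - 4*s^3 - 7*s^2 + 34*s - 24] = 4*s^3 - 12*s^2 - 14*s + 34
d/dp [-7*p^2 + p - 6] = 1 - 14*p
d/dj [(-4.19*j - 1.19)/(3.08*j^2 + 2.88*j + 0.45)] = (12.9052*j^2 + 7.3304*j + 1.5417)/(9.4864*j^4 + 17.7408*j^3 + 11.0664*j^2 + 2.592*j + 0.2025)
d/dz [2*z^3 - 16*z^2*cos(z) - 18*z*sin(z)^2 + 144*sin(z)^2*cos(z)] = 16*z^2*sin(z) + 6*z^2 - 18*z*sin(2*z) - 32*z*cos(z) - 36*sin(z) + 108*sin(3*z) + 9*cos(2*z) - 9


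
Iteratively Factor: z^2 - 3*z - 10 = (z + 2)*(z - 5)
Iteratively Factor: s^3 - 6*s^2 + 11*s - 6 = (s - 1)*(s^2 - 5*s + 6) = (s - 3)*(s - 1)*(s - 2)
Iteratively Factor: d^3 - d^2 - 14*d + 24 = (d - 2)*(d^2 + d - 12) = (d - 3)*(d - 2)*(d + 4)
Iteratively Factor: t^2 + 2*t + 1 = (t + 1)*(t + 1)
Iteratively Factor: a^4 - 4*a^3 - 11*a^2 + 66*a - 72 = (a - 2)*(a^3 - 2*a^2 - 15*a + 36) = (a - 3)*(a - 2)*(a^2 + a - 12) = (a - 3)*(a - 2)*(a + 4)*(a - 3)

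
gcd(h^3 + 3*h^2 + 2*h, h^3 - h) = h^2 + h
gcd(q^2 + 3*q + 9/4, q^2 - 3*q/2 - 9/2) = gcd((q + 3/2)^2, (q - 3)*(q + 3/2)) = q + 3/2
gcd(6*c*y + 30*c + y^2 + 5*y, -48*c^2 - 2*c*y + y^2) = 6*c + y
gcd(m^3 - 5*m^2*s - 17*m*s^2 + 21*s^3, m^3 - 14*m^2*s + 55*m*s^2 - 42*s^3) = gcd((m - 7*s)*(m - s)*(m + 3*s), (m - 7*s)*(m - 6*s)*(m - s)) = m^2 - 8*m*s + 7*s^2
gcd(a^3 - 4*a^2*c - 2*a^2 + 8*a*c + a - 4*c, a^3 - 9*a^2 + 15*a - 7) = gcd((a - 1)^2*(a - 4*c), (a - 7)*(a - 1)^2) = a^2 - 2*a + 1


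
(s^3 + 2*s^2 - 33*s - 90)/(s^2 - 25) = (s^2 - 3*s - 18)/(s - 5)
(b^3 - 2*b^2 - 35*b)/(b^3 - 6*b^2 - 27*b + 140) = b/(b - 4)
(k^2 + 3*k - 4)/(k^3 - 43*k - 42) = (-k^2 - 3*k + 4)/(-k^3 + 43*k + 42)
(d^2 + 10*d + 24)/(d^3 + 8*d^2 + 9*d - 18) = (d + 4)/(d^2 + 2*d - 3)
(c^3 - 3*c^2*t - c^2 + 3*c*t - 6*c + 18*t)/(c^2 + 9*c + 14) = (c^2 - 3*c*t - 3*c + 9*t)/(c + 7)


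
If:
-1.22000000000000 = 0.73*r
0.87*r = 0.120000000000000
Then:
No Solution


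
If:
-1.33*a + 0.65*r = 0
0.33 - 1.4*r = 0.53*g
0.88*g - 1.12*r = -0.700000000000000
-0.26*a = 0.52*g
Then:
No Solution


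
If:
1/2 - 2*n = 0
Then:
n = 1/4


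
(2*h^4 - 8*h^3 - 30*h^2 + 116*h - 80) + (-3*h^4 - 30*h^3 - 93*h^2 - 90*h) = -h^4 - 38*h^3 - 123*h^2 + 26*h - 80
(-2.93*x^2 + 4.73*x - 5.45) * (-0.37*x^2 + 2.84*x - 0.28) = 1.0841*x^4 - 10.0713*x^3 + 16.2701*x^2 - 16.8024*x + 1.526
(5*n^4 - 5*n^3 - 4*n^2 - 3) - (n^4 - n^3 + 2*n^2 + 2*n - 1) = 4*n^4 - 4*n^3 - 6*n^2 - 2*n - 2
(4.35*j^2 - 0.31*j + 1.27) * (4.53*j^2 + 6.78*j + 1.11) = 19.7055*j^4 + 28.0887*j^3 + 8.4798*j^2 + 8.2665*j + 1.4097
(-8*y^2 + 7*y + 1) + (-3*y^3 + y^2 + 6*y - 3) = -3*y^3 - 7*y^2 + 13*y - 2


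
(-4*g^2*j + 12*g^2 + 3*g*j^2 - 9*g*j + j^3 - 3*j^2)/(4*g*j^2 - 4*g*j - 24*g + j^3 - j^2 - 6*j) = (-g + j)/(j + 2)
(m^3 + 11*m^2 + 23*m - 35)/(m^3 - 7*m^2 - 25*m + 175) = (m^2 + 6*m - 7)/(m^2 - 12*m + 35)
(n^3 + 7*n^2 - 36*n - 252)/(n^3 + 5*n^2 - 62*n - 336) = (n - 6)/(n - 8)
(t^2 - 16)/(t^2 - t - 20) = (t - 4)/(t - 5)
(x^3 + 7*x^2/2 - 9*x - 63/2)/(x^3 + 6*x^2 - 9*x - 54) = (x + 7/2)/(x + 6)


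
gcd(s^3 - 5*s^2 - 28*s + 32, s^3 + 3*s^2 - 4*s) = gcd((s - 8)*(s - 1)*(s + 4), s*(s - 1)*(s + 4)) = s^2 + 3*s - 4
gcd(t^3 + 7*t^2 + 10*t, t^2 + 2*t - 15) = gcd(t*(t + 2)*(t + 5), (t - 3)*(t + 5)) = t + 5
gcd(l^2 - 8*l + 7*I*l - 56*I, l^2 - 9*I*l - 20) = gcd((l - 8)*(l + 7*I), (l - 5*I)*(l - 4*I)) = 1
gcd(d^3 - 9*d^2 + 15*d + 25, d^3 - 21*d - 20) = d^2 - 4*d - 5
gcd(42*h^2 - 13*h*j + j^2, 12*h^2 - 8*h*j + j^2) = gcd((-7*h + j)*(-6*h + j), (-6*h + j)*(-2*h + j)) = 6*h - j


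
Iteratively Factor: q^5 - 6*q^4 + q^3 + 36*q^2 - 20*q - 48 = (q + 1)*(q^4 - 7*q^3 + 8*q^2 + 28*q - 48) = (q - 3)*(q + 1)*(q^3 - 4*q^2 - 4*q + 16) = (q - 3)*(q + 1)*(q + 2)*(q^2 - 6*q + 8) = (q - 3)*(q - 2)*(q + 1)*(q + 2)*(q - 4)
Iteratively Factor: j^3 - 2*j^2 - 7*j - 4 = (j - 4)*(j^2 + 2*j + 1) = (j - 4)*(j + 1)*(j + 1)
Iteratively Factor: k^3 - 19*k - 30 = (k + 2)*(k^2 - 2*k - 15) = (k - 5)*(k + 2)*(k + 3)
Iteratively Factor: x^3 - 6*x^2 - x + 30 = (x - 5)*(x^2 - x - 6) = (x - 5)*(x + 2)*(x - 3)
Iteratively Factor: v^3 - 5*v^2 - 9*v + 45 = (v - 5)*(v^2 - 9) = (v - 5)*(v + 3)*(v - 3)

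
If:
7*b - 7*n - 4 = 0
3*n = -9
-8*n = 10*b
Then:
No Solution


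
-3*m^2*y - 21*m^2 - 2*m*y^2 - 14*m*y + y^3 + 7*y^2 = (-3*m + y)*(m + y)*(y + 7)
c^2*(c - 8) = c^3 - 8*c^2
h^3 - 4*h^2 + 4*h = h*(h - 2)^2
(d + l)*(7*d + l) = 7*d^2 + 8*d*l + l^2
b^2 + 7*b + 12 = (b + 3)*(b + 4)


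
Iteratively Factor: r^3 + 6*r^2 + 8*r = (r)*(r^2 + 6*r + 8) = r*(r + 2)*(r + 4)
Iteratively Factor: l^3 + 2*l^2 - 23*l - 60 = (l + 3)*(l^2 - l - 20) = (l + 3)*(l + 4)*(l - 5)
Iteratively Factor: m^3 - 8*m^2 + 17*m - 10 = (m - 1)*(m^2 - 7*m + 10) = (m - 5)*(m - 1)*(m - 2)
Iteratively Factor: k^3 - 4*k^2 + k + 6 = (k + 1)*(k^2 - 5*k + 6) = (k - 3)*(k + 1)*(k - 2)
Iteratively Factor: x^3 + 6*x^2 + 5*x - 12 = (x - 1)*(x^2 + 7*x + 12) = (x - 1)*(x + 3)*(x + 4)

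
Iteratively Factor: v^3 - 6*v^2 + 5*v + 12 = (v + 1)*(v^2 - 7*v + 12) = (v - 3)*(v + 1)*(v - 4)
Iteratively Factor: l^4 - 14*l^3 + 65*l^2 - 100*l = (l - 4)*(l^3 - 10*l^2 + 25*l) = l*(l - 4)*(l^2 - 10*l + 25) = l*(l - 5)*(l - 4)*(l - 5)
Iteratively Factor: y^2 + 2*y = (y + 2)*(y)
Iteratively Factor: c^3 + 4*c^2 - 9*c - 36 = (c + 4)*(c^2 - 9) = (c - 3)*(c + 4)*(c + 3)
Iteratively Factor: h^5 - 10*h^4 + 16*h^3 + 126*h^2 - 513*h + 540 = (h - 3)*(h^4 - 7*h^3 - 5*h^2 + 111*h - 180) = (h - 3)^2*(h^3 - 4*h^2 - 17*h + 60) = (h - 3)^2*(h + 4)*(h^2 - 8*h + 15) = (h - 5)*(h - 3)^2*(h + 4)*(h - 3)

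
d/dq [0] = 0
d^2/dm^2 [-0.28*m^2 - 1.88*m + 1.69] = -0.560000000000000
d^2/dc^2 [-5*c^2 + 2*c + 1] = -10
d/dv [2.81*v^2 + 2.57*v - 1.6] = 5.62*v + 2.57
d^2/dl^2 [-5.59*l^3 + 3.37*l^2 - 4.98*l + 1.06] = 6.74 - 33.54*l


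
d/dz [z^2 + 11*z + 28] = 2*z + 11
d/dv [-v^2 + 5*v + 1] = 5 - 2*v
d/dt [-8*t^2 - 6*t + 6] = -16*t - 6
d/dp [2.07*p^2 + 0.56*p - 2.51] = 4.14*p + 0.56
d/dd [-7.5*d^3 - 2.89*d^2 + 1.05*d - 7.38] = -22.5*d^2 - 5.78*d + 1.05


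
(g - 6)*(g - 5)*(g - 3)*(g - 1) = g^4 - 15*g^3 + 77*g^2 - 153*g + 90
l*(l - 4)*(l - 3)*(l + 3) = l^4 - 4*l^3 - 9*l^2 + 36*l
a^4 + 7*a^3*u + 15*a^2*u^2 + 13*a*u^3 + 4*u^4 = (a + u)^3*(a + 4*u)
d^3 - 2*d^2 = d^2*(d - 2)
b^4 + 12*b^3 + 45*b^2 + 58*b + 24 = (b + 1)^2*(b + 4)*(b + 6)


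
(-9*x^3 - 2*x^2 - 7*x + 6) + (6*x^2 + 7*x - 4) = -9*x^3 + 4*x^2 + 2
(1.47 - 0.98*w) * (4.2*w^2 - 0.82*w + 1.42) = -4.116*w^3 + 6.9776*w^2 - 2.597*w + 2.0874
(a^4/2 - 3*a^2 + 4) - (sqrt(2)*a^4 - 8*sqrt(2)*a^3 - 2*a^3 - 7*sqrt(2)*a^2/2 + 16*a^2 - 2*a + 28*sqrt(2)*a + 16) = -sqrt(2)*a^4 + a^4/2 + 2*a^3 + 8*sqrt(2)*a^3 - 19*a^2 + 7*sqrt(2)*a^2/2 - 28*sqrt(2)*a + 2*a - 12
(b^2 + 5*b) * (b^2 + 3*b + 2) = b^4 + 8*b^3 + 17*b^2 + 10*b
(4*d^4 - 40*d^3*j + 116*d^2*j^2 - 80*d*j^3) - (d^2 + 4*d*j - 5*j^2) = 4*d^4 - 40*d^3*j + 116*d^2*j^2 - d^2 - 80*d*j^3 - 4*d*j + 5*j^2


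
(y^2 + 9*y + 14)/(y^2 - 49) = (y + 2)/(y - 7)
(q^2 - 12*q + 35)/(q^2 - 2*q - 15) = (q - 7)/(q + 3)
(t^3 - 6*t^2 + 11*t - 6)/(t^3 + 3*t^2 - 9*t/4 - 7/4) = 4*(t^2 - 5*t + 6)/(4*t^2 + 16*t + 7)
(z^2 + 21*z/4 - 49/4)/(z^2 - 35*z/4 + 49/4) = (z + 7)/(z - 7)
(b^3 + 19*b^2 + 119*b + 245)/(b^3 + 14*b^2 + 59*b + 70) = (b + 7)/(b + 2)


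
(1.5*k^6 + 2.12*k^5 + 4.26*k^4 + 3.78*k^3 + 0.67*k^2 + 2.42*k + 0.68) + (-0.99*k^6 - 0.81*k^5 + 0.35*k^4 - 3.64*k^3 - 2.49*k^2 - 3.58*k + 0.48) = 0.51*k^6 + 1.31*k^5 + 4.61*k^4 + 0.14*k^3 - 1.82*k^2 - 1.16*k + 1.16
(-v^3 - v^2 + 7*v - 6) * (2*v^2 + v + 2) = -2*v^5 - 3*v^4 + 11*v^3 - 7*v^2 + 8*v - 12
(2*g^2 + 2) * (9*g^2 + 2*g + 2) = 18*g^4 + 4*g^3 + 22*g^2 + 4*g + 4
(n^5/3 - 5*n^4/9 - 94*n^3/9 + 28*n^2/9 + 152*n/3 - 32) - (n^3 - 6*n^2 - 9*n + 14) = n^5/3 - 5*n^4/9 - 103*n^3/9 + 82*n^2/9 + 179*n/3 - 46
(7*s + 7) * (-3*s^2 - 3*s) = -21*s^3 - 42*s^2 - 21*s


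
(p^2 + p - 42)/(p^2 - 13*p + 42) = (p + 7)/(p - 7)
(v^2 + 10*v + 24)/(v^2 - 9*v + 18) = (v^2 + 10*v + 24)/(v^2 - 9*v + 18)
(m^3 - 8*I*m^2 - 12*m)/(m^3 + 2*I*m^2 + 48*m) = (m - 2*I)/(m + 8*I)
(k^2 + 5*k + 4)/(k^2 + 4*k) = (k + 1)/k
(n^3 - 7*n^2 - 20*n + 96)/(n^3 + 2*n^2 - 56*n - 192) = (n - 3)/(n + 6)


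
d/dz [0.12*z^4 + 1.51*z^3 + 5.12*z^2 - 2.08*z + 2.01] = 0.48*z^3 + 4.53*z^2 + 10.24*z - 2.08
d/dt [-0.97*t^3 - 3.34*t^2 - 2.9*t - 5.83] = -2.91*t^2 - 6.68*t - 2.9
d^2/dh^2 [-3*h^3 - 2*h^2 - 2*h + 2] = -18*h - 4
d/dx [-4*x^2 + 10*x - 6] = 10 - 8*x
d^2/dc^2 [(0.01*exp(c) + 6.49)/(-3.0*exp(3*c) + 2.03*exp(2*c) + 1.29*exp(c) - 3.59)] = (-0.36*exp(6*c) - 525.5073*exp(5*c) + 434.569091*exp(4*c) - 55.319677*exp(3*c) + 577.652349*exp(2*c) - 200.035012*exp(c) - 30.18472)*exp(c)/(27.0*exp(9*c) - 54.81*exp(8*c) + 2.25809999999999*exp(7*c) + 135.701173*exp(6*c) - 132.149583*exp(5*c) - 49.112076*exp(4*c) + 170.253009*exp(3*c) - 60.566172*exp(2*c) - 49.876947*exp(c) + 46.268279)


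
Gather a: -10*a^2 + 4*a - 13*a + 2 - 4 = -10*a^2 - 9*a - 2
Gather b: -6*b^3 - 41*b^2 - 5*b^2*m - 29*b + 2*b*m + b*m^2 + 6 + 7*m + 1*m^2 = -6*b^3 + b^2*(-5*m - 41) + b*(m^2 + 2*m - 29) + m^2 + 7*m + 6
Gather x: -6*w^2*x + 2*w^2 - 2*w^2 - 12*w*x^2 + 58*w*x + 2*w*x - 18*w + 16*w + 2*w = -12*w*x^2 + x*(-6*w^2 + 60*w)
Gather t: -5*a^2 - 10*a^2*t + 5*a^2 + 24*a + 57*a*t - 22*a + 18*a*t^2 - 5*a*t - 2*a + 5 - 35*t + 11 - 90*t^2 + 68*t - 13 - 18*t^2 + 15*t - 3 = t^2*(18*a - 108) + t*(-10*a^2 + 52*a + 48)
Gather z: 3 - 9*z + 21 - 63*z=24 - 72*z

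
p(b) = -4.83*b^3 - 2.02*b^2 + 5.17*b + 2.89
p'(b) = -14.49*b^2 - 4.04*b + 5.17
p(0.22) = 3.88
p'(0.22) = 3.58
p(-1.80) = 15.21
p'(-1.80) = -34.51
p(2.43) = -65.78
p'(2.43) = -90.21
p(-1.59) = 8.98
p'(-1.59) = -25.04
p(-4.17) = 296.44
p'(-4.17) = -229.95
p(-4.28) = 322.44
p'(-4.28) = -242.97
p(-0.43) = 0.68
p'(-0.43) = 4.23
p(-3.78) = 215.35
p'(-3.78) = -186.60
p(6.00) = -1082.09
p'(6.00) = -540.71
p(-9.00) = 3313.81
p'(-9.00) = -1132.16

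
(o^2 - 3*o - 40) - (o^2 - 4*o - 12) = o - 28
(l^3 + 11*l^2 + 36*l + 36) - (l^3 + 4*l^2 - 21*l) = 7*l^2 + 57*l + 36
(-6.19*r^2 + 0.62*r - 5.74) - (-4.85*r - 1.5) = -6.19*r^2 + 5.47*r - 4.24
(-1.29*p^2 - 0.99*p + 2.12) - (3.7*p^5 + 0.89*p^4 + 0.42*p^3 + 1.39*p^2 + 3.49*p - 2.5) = -3.7*p^5 - 0.89*p^4 - 0.42*p^3 - 2.68*p^2 - 4.48*p + 4.62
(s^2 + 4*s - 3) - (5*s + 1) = s^2 - s - 4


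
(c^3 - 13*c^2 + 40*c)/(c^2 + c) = (c^2 - 13*c + 40)/(c + 1)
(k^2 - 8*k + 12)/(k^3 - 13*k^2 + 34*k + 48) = (k - 2)/(k^2 - 7*k - 8)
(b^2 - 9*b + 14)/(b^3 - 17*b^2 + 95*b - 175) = (b - 2)/(b^2 - 10*b + 25)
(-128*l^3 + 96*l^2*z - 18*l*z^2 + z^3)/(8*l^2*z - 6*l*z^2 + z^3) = (64*l^2 - 16*l*z + z^2)/(z*(-4*l + z))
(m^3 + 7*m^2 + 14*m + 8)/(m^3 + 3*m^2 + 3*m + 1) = (m^2 + 6*m + 8)/(m^2 + 2*m + 1)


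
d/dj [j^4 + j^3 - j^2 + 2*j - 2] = 4*j^3 + 3*j^2 - 2*j + 2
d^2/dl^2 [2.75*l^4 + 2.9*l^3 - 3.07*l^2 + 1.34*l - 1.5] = 33.0*l^2 + 17.4*l - 6.14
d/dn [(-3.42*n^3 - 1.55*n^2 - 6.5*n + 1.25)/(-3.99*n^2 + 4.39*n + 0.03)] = (13.6458*n^4 - 30.0276*n^3 - 33.0473*n^2 + 9.882*n - 5.6825)/(15.9201*n^4 - 35.0322*n^3 + 19.0327*n^2 + 0.2634*n + 0.0009)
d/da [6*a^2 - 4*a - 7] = 12*a - 4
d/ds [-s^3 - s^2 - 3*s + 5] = -3*s^2 - 2*s - 3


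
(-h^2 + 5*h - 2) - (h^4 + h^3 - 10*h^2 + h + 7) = -h^4 - h^3 + 9*h^2 + 4*h - 9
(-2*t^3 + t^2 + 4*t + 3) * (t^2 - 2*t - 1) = -2*t^5 + 5*t^4 + 4*t^3 - 6*t^2 - 10*t - 3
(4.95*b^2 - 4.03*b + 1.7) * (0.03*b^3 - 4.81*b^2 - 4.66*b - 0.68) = 0.1485*b^5 - 23.9304*b^4 - 3.6317*b^3 + 7.2368*b^2 - 5.1816*b - 1.156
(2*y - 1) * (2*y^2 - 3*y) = 4*y^3 - 8*y^2 + 3*y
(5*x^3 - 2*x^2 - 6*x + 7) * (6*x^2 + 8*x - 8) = 30*x^5 + 28*x^4 - 92*x^3 + 10*x^2 + 104*x - 56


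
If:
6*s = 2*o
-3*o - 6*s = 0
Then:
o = 0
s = 0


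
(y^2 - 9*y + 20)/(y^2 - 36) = (y^2 - 9*y + 20)/(y^2 - 36)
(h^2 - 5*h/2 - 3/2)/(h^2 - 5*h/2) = (2*h^2 - 5*h - 3)/(h*(2*h - 5))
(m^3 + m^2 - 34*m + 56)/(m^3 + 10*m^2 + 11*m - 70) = (m - 4)/(m + 5)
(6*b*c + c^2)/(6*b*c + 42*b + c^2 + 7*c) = c/(c + 7)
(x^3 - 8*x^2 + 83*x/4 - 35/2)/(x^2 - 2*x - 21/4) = (2*x^2 - 9*x + 10)/(2*x + 3)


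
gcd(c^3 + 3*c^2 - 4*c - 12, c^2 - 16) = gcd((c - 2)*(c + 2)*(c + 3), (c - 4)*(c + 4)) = 1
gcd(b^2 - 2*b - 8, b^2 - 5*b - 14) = b + 2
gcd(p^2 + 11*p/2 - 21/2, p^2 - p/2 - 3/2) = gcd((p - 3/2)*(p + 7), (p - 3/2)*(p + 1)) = p - 3/2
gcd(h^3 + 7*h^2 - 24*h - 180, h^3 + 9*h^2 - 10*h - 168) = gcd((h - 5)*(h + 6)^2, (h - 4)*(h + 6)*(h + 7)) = h + 6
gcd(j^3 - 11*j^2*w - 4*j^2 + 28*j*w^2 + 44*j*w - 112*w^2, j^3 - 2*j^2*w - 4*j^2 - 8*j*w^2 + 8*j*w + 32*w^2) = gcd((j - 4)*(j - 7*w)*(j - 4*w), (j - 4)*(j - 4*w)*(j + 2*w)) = -j^2 + 4*j*w + 4*j - 16*w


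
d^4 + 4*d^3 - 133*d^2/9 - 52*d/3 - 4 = (d - 3)*(d + 1/3)*(d + 2/3)*(d + 6)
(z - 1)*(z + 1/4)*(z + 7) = z^3 + 25*z^2/4 - 11*z/2 - 7/4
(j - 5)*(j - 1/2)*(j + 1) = j^3 - 9*j^2/2 - 3*j + 5/2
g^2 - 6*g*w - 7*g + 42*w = (g - 7)*(g - 6*w)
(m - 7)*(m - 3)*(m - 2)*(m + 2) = m^4 - 10*m^3 + 17*m^2 + 40*m - 84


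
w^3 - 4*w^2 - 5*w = w*(w - 5)*(w + 1)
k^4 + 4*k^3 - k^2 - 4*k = k*(k - 1)*(k + 1)*(k + 4)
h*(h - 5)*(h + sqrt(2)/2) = h^3 - 5*h^2 + sqrt(2)*h^2/2 - 5*sqrt(2)*h/2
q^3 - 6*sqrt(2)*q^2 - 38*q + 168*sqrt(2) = (q - 7*sqrt(2))*(q - 3*sqrt(2))*(q + 4*sqrt(2))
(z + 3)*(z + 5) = z^2 + 8*z + 15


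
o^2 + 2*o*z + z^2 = (o + z)^2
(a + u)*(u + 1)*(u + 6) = a*u^2 + 7*a*u + 6*a + u^3 + 7*u^2 + 6*u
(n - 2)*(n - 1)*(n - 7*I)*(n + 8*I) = n^4 - 3*n^3 + I*n^3 + 58*n^2 - 3*I*n^2 - 168*n + 2*I*n + 112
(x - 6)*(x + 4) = x^2 - 2*x - 24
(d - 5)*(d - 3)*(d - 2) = d^3 - 10*d^2 + 31*d - 30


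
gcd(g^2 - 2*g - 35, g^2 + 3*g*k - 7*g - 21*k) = g - 7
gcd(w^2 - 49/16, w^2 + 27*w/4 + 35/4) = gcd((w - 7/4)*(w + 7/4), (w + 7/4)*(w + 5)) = w + 7/4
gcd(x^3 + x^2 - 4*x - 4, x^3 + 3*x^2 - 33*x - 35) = x + 1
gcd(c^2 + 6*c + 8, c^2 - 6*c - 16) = c + 2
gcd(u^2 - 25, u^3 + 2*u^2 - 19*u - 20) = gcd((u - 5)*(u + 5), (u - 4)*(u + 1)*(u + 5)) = u + 5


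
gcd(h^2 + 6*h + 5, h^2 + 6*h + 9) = 1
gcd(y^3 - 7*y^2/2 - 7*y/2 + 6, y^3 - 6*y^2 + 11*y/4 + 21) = y^2 - 5*y/2 - 6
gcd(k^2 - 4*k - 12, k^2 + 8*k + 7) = 1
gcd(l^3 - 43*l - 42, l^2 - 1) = l + 1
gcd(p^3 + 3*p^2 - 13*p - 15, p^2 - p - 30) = p + 5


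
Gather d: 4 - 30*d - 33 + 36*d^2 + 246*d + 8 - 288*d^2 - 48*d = -252*d^2 + 168*d - 21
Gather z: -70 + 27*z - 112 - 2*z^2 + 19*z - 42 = -2*z^2 + 46*z - 224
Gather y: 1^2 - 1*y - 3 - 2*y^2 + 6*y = -2*y^2 + 5*y - 2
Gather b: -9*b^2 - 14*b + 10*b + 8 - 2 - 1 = -9*b^2 - 4*b + 5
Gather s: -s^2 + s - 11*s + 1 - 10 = -s^2 - 10*s - 9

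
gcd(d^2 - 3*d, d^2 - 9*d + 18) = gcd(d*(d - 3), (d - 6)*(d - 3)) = d - 3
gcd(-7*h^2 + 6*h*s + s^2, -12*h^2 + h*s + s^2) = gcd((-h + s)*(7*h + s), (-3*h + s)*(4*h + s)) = 1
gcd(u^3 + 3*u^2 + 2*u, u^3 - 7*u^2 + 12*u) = u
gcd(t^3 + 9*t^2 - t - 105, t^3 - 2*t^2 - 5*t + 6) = t - 3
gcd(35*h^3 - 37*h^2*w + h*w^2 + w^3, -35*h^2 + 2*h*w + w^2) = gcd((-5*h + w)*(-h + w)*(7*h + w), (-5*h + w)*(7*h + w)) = -35*h^2 + 2*h*w + w^2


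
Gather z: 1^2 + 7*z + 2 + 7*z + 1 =14*z + 4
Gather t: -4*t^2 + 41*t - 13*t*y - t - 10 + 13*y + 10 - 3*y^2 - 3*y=-4*t^2 + t*(40 - 13*y) - 3*y^2 + 10*y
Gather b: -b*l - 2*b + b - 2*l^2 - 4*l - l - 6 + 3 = b*(-l - 1) - 2*l^2 - 5*l - 3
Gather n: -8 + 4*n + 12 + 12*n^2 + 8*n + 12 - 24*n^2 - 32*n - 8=-12*n^2 - 20*n + 8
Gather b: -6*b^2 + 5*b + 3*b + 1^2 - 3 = -6*b^2 + 8*b - 2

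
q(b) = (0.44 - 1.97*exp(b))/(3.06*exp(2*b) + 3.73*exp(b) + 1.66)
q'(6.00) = 0.00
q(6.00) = 0.00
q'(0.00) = -0.02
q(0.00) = -0.18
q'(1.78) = 0.07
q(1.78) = -0.09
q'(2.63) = 0.04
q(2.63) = -0.04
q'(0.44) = 0.04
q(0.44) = -0.18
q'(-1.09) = -0.16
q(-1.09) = -0.07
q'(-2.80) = -0.09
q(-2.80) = 0.17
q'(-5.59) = -0.01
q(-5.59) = 0.26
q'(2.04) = 0.06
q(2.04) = -0.07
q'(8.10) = 0.00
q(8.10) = -0.00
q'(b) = (0.44 - 1.97*exp(b))*(-6.12*exp(2*b) - 3.73*exp(b))/(3.06*exp(2*b) + 3.73*exp(b) + 1.66)^2 - 1.97*exp(b)/(3.06*exp(2*b) + 3.73*exp(b) + 1.66) = (6.0282*exp(2*b) - 2.6928*exp(b) - 4.9114)*exp(b)/(9.3636*exp(4*b) + 22.8276*exp(3*b) + 24.0721*exp(2*b) + 12.3836*exp(b) + 2.7556)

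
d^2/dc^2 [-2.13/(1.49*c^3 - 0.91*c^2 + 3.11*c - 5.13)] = ((19.0422*c - 3.8766)*(1.49*c^3 - 0.91*c^2 + 3.11*c - 5.13) - 2.13*(4.47*c^2 - 1.82*c + 3.11)*(8.94*c^2 - 3.64*c + 6.22))/(1.49*c^3 - 0.91*c^2 + 3.11*c - 5.13)^3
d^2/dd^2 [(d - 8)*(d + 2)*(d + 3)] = 6*d - 6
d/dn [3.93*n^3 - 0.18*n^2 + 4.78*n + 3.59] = 11.79*n^2 - 0.36*n + 4.78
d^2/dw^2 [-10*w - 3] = 0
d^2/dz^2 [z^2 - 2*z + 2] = 2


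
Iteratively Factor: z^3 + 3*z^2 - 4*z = (z + 4)*(z^2 - z) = z*(z + 4)*(z - 1)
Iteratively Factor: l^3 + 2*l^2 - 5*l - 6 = (l - 2)*(l^2 + 4*l + 3) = (l - 2)*(l + 1)*(l + 3)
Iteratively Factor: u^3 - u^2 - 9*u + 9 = (u - 1)*(u^2 - 9) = (u - 3)*(u - 1)*(u + 3)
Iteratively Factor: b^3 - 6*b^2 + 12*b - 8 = (b - 2)*(b^2 - 4*b + 4) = (b - 2)^2*(b - 2)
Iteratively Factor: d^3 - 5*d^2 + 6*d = (d - 3)*(d^2 - 2*d) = d*(d - 3)*(d - 2)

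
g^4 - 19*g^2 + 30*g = g*(g - 3)*(g - 2)*(g + 5)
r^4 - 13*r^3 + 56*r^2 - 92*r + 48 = (r - 6)*(r - 4)*(r - 2)*(r - 1)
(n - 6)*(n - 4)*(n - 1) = n^3 - 11*n^2 + 34*n - 24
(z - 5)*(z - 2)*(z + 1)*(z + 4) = z^4 - 2*z^3 - 21*z^2 + 22*z + 40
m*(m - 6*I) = m^2 - 6*I*m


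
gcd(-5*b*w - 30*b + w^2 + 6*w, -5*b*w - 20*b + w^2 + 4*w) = -5*b + w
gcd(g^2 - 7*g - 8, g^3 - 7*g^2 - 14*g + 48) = g - 8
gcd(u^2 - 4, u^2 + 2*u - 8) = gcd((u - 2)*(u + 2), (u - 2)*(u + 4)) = u - 2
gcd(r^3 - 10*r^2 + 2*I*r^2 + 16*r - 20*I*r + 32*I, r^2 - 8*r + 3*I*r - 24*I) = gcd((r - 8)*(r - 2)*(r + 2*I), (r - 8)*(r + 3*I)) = r - 8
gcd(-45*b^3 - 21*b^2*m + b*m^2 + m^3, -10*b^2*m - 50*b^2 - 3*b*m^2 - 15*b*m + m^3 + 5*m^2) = 5*b - m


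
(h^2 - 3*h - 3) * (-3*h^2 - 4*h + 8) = -3*h^4 + 5*h^3 + 29*h^2 - 12*h - 24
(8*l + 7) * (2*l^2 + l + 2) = 16*l^3 + 22*l^2 + 23*l + 14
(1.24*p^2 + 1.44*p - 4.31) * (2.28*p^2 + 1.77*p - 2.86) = 2.8272*p^4 + 5.478*p^3 - 10.8244*p^2 - 11.7471*p + 12.3266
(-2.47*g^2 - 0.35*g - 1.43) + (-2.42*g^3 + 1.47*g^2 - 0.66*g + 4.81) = -2.42*g^3 - 1.0*g^2 - 1.01*g + 3.38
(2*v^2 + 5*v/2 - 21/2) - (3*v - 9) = 2*v^2 - v/2 - 3/2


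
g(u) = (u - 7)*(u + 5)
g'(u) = 2*u - 2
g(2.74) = -32.97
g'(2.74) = 3.48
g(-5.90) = 11.61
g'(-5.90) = -13.80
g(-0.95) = -32.20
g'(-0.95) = -3.90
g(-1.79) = -28.22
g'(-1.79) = -5.58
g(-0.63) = -33.34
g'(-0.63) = -3.26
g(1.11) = -35.99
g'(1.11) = 0.22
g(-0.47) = -33.84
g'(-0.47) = -2.94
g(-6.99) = 27.84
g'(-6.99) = -15.98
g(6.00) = -11.00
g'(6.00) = 10.00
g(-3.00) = -20.00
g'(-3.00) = -8.00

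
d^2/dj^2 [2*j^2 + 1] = 4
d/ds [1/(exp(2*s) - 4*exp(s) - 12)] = 2*(2 - exp(s))*exp(s)/(-exp(2*s) + 4*exp(s) + 12)^2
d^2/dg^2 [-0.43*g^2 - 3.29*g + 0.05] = -0.860000000000000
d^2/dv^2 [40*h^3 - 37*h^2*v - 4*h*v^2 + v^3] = -8*h + 6*v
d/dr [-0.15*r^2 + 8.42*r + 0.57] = 8.42 - 0.3*r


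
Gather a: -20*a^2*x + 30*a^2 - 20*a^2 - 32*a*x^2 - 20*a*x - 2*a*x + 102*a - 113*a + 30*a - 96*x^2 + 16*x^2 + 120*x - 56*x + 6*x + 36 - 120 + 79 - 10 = a^2*(10 - 20*x) + a*(-32*x^2 - 22*x + 19) - 80*x^2 + 70*x - 15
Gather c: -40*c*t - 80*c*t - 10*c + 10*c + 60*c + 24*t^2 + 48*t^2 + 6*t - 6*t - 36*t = c*(60 - 120*t) + 72*t^2 - 36*t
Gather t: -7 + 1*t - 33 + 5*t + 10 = 6*t - 30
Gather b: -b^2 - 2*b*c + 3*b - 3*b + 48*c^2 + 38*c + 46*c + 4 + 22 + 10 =-b^2 - 2*b*c + 48*c^2 + 84*c + 36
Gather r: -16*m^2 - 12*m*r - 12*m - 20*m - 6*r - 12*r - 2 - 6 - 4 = -16*m^2 - 32*m + r*(-12*m - 18) - 12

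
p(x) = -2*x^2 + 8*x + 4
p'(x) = 8 - 4*x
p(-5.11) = -89.10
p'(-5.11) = 28.44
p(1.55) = 11.60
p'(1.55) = 1.80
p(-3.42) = -46.75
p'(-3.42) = 21.68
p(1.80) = 11.92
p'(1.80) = 0.80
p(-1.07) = -6.85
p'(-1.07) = 12.28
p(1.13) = 10.49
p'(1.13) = 3.48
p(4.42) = 0.29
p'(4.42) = -9.68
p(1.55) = 11.60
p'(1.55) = 1.80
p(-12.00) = -380.00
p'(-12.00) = 56.00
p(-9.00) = -230.00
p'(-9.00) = 44.00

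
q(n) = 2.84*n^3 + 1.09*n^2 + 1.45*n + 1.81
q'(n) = 8.52*n^2 + 2.18*n + 1.45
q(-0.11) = 1.66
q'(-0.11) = 1.31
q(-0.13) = 1.63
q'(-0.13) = 1.31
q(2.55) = 59.69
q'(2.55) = 62.41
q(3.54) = 146.59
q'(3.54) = 115.94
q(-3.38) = -100.30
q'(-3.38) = 91.42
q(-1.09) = -2.15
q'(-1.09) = 9.20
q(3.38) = 128.83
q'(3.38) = 106.15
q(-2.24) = -27.89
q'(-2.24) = 39.32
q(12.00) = 5083.69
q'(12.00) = 1254.49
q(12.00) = 5083.69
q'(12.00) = 1254.49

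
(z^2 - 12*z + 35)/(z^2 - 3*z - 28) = (z - 5)/(z + 4)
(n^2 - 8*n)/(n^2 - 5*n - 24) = n/(n + 3)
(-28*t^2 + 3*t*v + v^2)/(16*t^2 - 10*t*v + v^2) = (-28*t^2 + 3*t*v + v^2)/(16*t^2 - 10*t*v + v^2)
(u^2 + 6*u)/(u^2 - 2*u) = (u + 6)/(u - 2)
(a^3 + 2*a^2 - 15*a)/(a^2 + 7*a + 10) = a*(a - 3)/(a + 2)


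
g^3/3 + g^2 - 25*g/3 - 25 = (g/3 + 1)*(g - 5)*(g + 5)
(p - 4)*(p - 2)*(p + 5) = p^3 - p^2 - 22*p + 40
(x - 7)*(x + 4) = x^2 - 3*x - 28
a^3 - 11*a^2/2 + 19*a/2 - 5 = (a - 5/2)*(a - 2)*(a - 1)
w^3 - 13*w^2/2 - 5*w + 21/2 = (w - 7)*(w - 1)*(w + 3/2)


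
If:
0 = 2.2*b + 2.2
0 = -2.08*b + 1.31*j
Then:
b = -1.00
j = -1.59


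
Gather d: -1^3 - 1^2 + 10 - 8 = 0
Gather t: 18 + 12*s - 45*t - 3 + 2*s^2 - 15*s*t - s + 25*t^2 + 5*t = 2*s^2 + 11*s + 25*t^2 + t*(-15*s - 40) + 15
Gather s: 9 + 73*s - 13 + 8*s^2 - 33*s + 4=8*s^2 + 40*s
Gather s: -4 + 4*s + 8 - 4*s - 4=0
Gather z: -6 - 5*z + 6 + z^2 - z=z^2 - 6*z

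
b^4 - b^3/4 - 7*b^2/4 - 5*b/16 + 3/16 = (b - 3/2)*(b - 1/4)*(b + 1/2)*(b + 1)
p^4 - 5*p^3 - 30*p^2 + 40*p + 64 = (p - 8)*(p - 2)*(p + 1)*(p + 4)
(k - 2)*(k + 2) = k^2 - 4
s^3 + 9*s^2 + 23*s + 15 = (s + 1)*(s + 3)*(s + 5)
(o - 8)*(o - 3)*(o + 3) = o^3 - 8*o^2 - 9*o + 72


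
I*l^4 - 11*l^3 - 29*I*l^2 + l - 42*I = (l + 2*I)*(l + 3*I)*(l + 7*I)*(I*l + 1)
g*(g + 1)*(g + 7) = g^3 + 8*g^2 + 7*g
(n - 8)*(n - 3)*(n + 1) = n^3 - 10*n^2 + 13*n + 24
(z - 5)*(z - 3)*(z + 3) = z^3 - 5*z^2 - 9*z + 45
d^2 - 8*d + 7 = (d - 7)*(d - 1)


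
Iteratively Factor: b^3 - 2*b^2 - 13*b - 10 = (b - 5)*(b^2 + 3*b + 2) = (b - 5)*(b + 2)*(b + 1)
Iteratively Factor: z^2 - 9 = (z + 3)*(z - 3)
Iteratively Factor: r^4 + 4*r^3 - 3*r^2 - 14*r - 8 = (r - 2)*(r^3 + 6*r^2 + 9*r + 4) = (r - 2)*(r + 1)*(r^2 + 5*r + 4) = (r - 2)*(r + 1)*(r + 4)*(r + 1)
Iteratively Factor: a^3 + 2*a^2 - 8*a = (a - 2)*(a^2 + 4*a) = a*(a - 2)*(a + 4)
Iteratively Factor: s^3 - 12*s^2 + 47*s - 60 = (s - 4)*(s^2 - 8*s + 15) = (s - 4)*(s - 3)*(s - 5)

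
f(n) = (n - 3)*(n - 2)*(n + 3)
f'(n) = (n - 3)*(n - 2) + (n - 3)*(n + 3) + (n - 2)*(n + 3) = 3*n^2 - 4*n - 9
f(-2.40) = 14.26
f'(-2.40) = 17.88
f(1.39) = 4.31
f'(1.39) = -8.76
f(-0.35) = 20.86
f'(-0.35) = -7.23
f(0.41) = 14.04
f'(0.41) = -10.14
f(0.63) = 11.79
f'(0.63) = -10.33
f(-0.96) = 23.91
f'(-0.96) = -2.40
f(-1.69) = 22.67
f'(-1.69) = 6.33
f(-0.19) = 19.63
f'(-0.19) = -8.13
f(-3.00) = 0.00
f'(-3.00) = 30.00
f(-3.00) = 0.00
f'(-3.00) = 30.00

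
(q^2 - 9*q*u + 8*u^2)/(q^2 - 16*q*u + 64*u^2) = (q - u)/(q - 8*u)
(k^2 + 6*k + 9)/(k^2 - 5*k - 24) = (k + 3)/(k - 8)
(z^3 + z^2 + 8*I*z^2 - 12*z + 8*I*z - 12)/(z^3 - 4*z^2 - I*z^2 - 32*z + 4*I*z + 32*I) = (z^3 + z^2*(1 + 8*I) + z*(-12 + 8*I) - 12)/(z^3 + z^2*(-4 - I) + z*(-32 + 4*I) + 32*I)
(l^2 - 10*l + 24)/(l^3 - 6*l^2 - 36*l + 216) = (l - 4)/(l^2 - 36)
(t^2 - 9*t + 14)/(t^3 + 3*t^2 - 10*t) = (t - 7)/(t*(t + 5))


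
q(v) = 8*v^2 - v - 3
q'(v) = 16*v - 1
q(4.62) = 163.14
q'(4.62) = 72.92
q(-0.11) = -2.79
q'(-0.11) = -2.76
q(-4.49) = 162.77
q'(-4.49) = -72.84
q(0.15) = -2.97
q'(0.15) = 1.40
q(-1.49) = 16.25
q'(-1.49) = -24.84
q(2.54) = 46.07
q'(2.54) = 39.64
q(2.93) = 62.75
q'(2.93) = 45.88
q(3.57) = 95.39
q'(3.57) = 56.12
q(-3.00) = 72.00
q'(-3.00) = -49.00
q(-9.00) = 654.00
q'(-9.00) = -145.00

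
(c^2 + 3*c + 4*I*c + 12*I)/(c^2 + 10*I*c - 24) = (c + 3)/(c + 6*I)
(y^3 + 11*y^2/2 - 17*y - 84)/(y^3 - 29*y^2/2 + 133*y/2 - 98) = (2*y^2 + 19*y + 42)/(2*y^2 - 21*y + 49)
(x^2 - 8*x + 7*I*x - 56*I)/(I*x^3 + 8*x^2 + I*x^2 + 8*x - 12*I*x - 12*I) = (-I*x^2 + x*(7 + 8*I) - 56)/(x^3 + x^2*(1 - 8*I) + x*(-12 - 8*I) - 12)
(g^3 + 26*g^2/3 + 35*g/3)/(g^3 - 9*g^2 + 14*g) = (3*g^2 + 26*g + 35)/(3*(g^2 - 9*g + 14))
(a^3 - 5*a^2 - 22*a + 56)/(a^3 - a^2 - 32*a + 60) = (a^2 - 3*a - 28)/(a^2 + a - 30)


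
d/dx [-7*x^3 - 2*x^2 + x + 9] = -21*x^2 - 4*x + 1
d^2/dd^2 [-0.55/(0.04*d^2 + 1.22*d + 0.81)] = (0.00176*d^2 + 0.05368*d - 0.55*(0.08*d + 1.22)*(0.16*d + 2.44) + 0.03564)/(0.04*d^2 + 1.22*d + 0.81)^3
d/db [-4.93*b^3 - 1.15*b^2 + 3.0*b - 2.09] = -14.79*b^2 - 2.3*b + 3.0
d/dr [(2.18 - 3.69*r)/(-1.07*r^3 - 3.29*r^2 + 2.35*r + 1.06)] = (-7.8966*r^3 - 5.1423*r^2 + 14.3444*r - 9.0344)/(1.1449*r^6 + 7.0406*r^5 + 5.7951*r^4 - 17.7314*r^3 - 1.4523*r^2 + 4.982*r + 1.1236)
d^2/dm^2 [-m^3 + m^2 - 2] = 2 - 6*m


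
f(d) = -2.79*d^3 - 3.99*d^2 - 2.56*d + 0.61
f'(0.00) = -2.56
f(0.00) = 0.61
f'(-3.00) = -53.95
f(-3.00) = 47.71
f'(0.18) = -4.27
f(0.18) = 0.00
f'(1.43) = -31.09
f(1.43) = -19.37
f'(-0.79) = -1.48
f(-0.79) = 1.52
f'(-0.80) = -1.53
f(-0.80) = 1.53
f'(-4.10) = -110.54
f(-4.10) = 136.32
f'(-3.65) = -84.94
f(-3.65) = 92.47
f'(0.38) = -6.80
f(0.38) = -1.09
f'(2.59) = -79.37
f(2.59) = -81.26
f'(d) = -8.37*d^2 - 7.98*d - 2.56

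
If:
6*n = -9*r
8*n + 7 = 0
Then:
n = -7/8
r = 7/12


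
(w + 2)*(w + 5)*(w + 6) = w^3 + 13*w^2 + 52*w + 60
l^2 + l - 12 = (l - 3)*(l + 4)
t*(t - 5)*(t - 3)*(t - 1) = t^4 - 9*t^3 + 23*t^2 - 15*t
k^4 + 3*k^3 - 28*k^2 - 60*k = k*(k - 5)*(k + 2)*(k + 6)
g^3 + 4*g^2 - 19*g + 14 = (g - 2)*(g - 1)*(g + 7)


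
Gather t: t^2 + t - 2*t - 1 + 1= t^2 - t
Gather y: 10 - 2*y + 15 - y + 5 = 30 - 3*y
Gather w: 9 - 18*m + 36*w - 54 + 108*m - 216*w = 90*m - 180*w - 45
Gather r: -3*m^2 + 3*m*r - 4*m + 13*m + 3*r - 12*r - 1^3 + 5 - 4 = -3*m^2 + 9*m + r*(3*m - 9)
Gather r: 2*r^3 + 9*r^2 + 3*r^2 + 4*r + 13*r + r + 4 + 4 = 2*r^3 + 12*r^2 + 18*r + 8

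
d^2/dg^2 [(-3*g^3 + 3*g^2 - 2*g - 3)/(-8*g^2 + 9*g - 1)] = 2*(131*g^3 + 567*g^2 - 687*g + 234)/(512*g^6 - 1728*g^5 + 2136*g^4 - 1161*g^3 + 267*g^2 - 27*g + 1)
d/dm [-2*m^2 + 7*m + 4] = 7 - 4*m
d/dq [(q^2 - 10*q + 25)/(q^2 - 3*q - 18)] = (7*q^2 - 86*q + 255)/(q^4 - 6*q^3 - 27*q^2 + 108*q + 324)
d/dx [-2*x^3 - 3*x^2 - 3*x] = -6*x^2 - 6*x - 3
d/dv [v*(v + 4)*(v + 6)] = 3*v^2 + 20*v + 24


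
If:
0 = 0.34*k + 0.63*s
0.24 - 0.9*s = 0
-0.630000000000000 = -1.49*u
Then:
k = -0.49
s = 0.27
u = 0.42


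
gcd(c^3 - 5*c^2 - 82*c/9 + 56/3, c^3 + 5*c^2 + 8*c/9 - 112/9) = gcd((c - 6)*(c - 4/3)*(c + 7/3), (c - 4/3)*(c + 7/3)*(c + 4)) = c^2 + c - 28/9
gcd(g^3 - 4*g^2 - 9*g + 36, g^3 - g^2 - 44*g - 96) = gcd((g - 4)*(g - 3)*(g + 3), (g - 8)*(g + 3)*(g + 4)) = g + 3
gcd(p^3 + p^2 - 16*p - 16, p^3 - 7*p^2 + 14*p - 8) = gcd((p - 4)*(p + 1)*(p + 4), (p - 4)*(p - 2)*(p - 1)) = p - 4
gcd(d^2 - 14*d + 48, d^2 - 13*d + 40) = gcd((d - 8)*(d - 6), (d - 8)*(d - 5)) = d - 8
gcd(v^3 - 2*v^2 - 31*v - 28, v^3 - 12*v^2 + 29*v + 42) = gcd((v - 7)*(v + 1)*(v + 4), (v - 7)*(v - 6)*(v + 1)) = v^2 - 6*v - 7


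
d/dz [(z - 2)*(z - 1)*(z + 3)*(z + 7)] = 4*z^3 + 21*z^2 - 14*z - 43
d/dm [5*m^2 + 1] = 10*m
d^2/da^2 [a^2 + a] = 2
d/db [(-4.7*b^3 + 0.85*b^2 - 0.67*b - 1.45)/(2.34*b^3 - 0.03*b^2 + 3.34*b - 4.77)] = (-1.848*b^4 - 28.2604*b^3 + 80.2549*b^2 - 8.196*b + 8.0389)/(5.4756*b^6 - 0.1404*b^5 + 15.6321*b^4 - 22.524*b^3 + 11.4418*b^2 - 31.8636*b + 22.7529)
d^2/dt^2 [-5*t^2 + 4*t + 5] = -10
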